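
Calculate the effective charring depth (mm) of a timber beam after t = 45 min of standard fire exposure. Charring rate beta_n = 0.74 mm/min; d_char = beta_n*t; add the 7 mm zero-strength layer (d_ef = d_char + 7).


d_char = 0.74 * 45 = 33.3 mm
d_ef = 33.3 + 1.0*7 = 40.3 mm

40.3 mm


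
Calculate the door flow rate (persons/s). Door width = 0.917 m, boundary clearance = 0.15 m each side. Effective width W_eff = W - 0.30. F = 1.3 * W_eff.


W_eff = 0.917 - 0.30 = 0.617 m
F = 1.3 * 0.617 = 0.80210 persons/s

0.80210 persons/s


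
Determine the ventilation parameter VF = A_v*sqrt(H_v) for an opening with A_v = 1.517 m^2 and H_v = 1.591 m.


sqrt(H_v) = 1.2613
VF = 1.517 * 1.2613 = 1.9135 m^(5/2)

1.9135 m^(5/2)


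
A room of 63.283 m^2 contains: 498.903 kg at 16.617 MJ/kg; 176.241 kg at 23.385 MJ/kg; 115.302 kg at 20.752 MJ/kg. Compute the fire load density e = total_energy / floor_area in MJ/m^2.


Total energy = 498.903*16.617 + 176.241*23.385 + 115.302*20.752
= 8290.271 + 4121.396 + 2392.747
= 14804.41 MJ
e = 14804.41 / 63.283 = 233.94 MJ/m^2

233.94 MJ/m^2


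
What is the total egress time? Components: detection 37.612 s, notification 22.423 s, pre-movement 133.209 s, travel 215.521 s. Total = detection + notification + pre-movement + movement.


Total = 37.612 + 22.423 + 133.209 + 215.521 = 408.765 s

408.765 s


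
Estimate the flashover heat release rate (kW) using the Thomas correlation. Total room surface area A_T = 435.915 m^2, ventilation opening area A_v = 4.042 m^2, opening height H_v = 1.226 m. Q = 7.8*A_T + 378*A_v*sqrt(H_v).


7.8*A_T = 3400.137
sqrt(H_v) = 1.1072
378*A_v*sqrt(H_v) = 1691.7
Q = 3400.137 + 1691.7 = 5091.9 kW

5091.9 kW


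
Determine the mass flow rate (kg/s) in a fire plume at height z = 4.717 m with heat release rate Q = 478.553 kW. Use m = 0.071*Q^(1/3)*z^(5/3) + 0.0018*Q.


Q^(1/3) = 7.8219
z^(5/3) = 13.267
First term = 0.071 * 7.8219 * 13.267 = 7.3679
Second term = 0.0018 * 478.553 = 0.86140
m = 8.2293 kg/s

8.2293 kg/s


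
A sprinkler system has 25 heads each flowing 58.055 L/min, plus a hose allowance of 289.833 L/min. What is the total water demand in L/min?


Sprinkler demand = 25 * 58.055 = 1451.375 L/min
Total = 1451.375 + 289.833 = 1741.208 L/min

1741.208 L/min


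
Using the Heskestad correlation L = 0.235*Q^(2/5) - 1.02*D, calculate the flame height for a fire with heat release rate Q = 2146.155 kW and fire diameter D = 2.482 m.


Q^(2/5) = 21.511
0.235 * Q^(2/5) = 5.0551
1.02 * D = 2.5316
L = 2.5235 m

2.5235 m


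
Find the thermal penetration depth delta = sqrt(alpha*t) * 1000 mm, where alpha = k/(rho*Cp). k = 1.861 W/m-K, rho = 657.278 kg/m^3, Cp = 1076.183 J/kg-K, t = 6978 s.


alpha = 1.861 / (657.278 * 1076.183) = 2.6309e-06 m^2/s
alpha * t = 0.018359
delta = sqrt(0.018359) * 1000 = 135.49 mm

135.49 mm


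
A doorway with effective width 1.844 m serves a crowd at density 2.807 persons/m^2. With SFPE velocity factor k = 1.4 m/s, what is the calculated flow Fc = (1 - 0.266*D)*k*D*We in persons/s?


1 - 0.266*D = 1 - 0.266*2.807 = 0.25334
Fs = 0.25334 * 1.4 * 2.807 = 0.99557 persons/(s*m)
Fc = 0.99557 * 1.844 = 1.8358 persons/s

1.8358 persons/s


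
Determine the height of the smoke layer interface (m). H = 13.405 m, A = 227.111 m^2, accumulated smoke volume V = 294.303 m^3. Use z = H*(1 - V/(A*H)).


V/(A*H) = 0.096670
1 - 0.096670 = 0.90333
z = 13.405 * 0.90333 = 12.109 m

12.109 m


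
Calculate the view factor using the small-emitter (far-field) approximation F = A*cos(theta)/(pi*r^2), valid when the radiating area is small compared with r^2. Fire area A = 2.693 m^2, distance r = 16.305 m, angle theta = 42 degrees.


cos(42 deg) = 0.74314
pi*r^2 = 835.20
F = 2.693 * 0.74314 / 835.20 = 0.0023962

0.0023962


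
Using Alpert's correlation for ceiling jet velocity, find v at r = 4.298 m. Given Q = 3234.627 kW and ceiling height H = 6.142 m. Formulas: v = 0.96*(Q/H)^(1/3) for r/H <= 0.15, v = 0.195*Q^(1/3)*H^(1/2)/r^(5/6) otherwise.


r/H = 4.298 / 6.142 = 0.69977
r/H > 0.15, so v = 0.195*Q^(1/3)*H^(1/2)/r^(5/6)
Q^(1/3) = 14.789
H^(1/2) = 2.4783
r^(5/6) = 3.3707
v = 0.195 * 14.789 * 2.4783 / 3.3707 = 2.1204 m/s

2.1204 m/s


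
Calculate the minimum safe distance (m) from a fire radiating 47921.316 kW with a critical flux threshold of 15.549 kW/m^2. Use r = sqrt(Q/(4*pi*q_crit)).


4*pi*q_crit = 195.39
Q/(4*pi*q_crit) = 245.25
r = sqrt(245.25) = 15.661 m

15.661 m


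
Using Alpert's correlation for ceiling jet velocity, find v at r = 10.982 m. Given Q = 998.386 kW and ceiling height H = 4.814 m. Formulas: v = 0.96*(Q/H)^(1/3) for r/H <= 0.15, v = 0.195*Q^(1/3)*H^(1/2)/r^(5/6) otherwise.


r/H = 10.982 / 4.814 = 2.2813
r/H > 0.15, so v = 0.195*Q^(1/3)*H^(1/2)/r^(5/6)
Q^(1/3) = 9.9946
H^(1/2) = 2.1941
r^(5/6) = 7.3660
v = 0.195 * 9.9946 * 2.1941 / 7.3660 = 0.58052 m/s

0.58052 m/s


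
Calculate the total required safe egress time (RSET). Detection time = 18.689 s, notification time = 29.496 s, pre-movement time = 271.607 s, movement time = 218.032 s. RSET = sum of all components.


Total = 18.689 + 29.496 + 271.607 + 218.032 = 537.824 s

537.824 s


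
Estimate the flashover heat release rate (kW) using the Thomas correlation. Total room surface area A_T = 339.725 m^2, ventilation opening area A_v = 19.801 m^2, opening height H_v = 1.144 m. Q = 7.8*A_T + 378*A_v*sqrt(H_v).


7.8*A_T = 2649.855
sqrt(H_v) = 1.0696
378*A_v*sqrt(H_v) = 8005.6
Q = 2649.855 + 8005.6 = 10655 kW

10655 kW


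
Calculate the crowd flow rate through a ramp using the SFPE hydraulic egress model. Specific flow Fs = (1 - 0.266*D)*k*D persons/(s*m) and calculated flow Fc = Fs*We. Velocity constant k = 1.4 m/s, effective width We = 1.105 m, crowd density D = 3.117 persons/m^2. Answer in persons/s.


1 - 0.266*D = 1 - 0.266*3.117 = 0.17088
Fs = 0.17088 * 1.4 * 3.117 = 0.74568 persons/(s*m)
Fc = 0.74568 * 1.105 = 0.82397 persons/s

0.82397 persons/s


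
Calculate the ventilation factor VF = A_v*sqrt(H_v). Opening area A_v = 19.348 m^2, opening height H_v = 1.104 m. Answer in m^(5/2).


sqrt(H_v) = 1.0507
VF = 19.348 * 1.0507 = 20.329 m^(5/2)

20.329 m^(5/2)


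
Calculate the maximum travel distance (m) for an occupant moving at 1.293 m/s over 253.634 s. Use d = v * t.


d = 1.293 * 253.634 = 327.95 m

327.95 m


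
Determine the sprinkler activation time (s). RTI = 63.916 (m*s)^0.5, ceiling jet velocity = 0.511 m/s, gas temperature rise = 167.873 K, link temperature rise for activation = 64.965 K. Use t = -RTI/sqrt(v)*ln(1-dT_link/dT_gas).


dT_link/dT_gas = 0.38699
ln(1 - 0.38699) = -0.48937
t = -63.916 / sqrt(0.511) * -0.48937 = 43.756 s

43.756 s


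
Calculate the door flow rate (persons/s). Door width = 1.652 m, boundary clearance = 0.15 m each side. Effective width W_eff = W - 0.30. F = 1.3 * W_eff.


W_eff = 1.652 - 0.30 = 1.352 m
F = 1.3 * 1.352 = 1.7576 persons/s

1.7576 persons/s


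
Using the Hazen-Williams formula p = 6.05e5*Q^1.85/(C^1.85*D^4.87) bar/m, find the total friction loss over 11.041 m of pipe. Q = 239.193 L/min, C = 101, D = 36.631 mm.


Q^1.85 = 25158
C^1.85 = 5105.0
D^4.87 = 4.1299e+07
p/m = 0.072194 bar/m
p_total = 0.072194 * 11.041 = 0.79710 bar

0.79710 bar


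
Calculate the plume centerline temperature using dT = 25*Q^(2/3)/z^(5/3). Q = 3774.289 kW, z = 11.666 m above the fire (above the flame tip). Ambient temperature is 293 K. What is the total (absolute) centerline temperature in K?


Q^(2/3) = 242.41
z^(5/3) = 60.007
dT = 25 * 242.41 / 60.007 = 100.99 K
T = 293 + 100.99 = 393.99 K

393.99 K


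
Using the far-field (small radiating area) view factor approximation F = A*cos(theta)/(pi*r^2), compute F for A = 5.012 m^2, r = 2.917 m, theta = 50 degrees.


cos(50 deg) = 0.64279
pi*r^2 = 26.731
F = 5.012 * 0.64279 / 26.731 = 0.12052

0.12052


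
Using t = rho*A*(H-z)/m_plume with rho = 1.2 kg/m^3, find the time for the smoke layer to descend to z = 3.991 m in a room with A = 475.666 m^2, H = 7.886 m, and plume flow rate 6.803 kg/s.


H - z = 3.895 m
t = 1.2 * 475.666 * 3.895 / 6.803 = 326.81 s

326.81 s


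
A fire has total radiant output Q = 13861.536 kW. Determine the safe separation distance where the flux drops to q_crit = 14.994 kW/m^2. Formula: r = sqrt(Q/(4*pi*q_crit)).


4*pi*q_crit = 188.42
Q/(4*pi*q_crit) = 73.567
r = sqrt(73.567) = 8.5771 m

8.5771 m


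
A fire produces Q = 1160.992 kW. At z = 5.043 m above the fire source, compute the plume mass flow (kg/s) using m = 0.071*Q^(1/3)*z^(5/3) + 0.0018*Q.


Q^(1/3) = 10.510
z^(5/3) = 14.830
First term = 0.071 * 10.510 * 14.830 = 11.067
Second term = 0.0018 * 1160.992 = 2.0898
m = 13.156 kg/s

13.156 kg/s


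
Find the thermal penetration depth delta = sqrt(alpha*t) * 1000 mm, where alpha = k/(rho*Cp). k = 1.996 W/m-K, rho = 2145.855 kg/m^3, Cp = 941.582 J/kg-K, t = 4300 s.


alpha = 1.996 / (2145.855 * 941.582) = 9.8788e-07 m^2/s
alpha * t = 0.0042479
delta = sqrt(0.0042479) * 1000 = 65.176 mm

65.176 mm


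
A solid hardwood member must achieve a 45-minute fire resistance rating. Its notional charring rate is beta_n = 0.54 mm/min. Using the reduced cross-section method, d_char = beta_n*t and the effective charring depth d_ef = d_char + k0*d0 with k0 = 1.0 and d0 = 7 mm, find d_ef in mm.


d_char = 0.54 * 45 = 24.3 mm
d_ef = 24.3 + 1.0*7 = 31.3 mm

31.3 mm


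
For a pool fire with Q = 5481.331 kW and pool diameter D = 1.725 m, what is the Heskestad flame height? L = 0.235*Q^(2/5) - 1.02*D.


Q^(2/5) = 31.301
0.235 * Q^(2/5) = 7.3557
1.02 * D = 1.7595
L = 5.5962 m

5.5962 m


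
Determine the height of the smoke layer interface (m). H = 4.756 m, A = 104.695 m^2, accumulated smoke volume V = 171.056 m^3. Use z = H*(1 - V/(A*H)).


V/(A*H) = 0.34353
1 - 0.34353 = 0.65647
z = 4.756 * 0.65647 = 3.1221 m

3.1221 m


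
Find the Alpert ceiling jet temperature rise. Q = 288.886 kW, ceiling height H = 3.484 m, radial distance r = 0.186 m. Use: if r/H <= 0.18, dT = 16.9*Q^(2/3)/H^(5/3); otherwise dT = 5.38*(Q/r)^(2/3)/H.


r/H = 0.186 / 3.484 = 0.053387
r/H <= 0.18, so dT = 16.9*Q^(2/3)/H^(5/3)
Q^(2/3) = 43.700
H^(5/3) = 8.0069
dT = 16.9 * 43.700 / 8.0069 = 92.237 K

92.237 K


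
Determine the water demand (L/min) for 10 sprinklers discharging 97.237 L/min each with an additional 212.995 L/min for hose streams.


Sprinkler demand = 10 * 97.237 = 972.37 L/min
Total = 972.37 + 212.995 = 1185.365 L/min

1185.365 L/min


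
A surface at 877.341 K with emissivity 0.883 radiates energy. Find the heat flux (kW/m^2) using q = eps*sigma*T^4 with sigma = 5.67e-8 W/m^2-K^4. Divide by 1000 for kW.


T^4 = 5.9248e+11
q = 0.883 * 5.67e-8 * 5.9248e+11 / 1000 = 29.663 kW/m^2

29.663 kW/m^2


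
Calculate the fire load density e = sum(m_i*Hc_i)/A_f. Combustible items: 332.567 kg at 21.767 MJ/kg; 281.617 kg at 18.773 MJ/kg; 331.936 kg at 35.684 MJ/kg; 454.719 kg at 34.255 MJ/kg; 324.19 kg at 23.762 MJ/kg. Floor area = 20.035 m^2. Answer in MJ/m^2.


Total energy = 332.567*21.767 + 281.617*18.773 + 331.936*35.684 + 454.719*34.255 + 324.19*23.762
= 7238.986 + 5286.796 + 11844.80 + 15576.40 + 7703.403
= 47650.39 MJ
e = 47650.39 / 20.035 = 2378.4 MJ/m^2

2378.4 MJ/m^2


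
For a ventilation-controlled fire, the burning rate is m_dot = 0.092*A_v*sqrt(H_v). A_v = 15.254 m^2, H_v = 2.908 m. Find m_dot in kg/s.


sqrt(H_v) = 1.7053
m_dot = 0.092 * 15.254 * 1.7053 = 2.3931 kg/s

2.3931 kg/s


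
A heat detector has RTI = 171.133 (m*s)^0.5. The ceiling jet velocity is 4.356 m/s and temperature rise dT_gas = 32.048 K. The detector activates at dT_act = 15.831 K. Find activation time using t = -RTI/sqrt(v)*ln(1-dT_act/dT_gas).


dT_act/dT_gas = 0.49398
ln(1 - 0.49398) = -0.68117
t = -171.133 / sqrt(4.356) * -0.68117 = 55.853 s

55.853 s


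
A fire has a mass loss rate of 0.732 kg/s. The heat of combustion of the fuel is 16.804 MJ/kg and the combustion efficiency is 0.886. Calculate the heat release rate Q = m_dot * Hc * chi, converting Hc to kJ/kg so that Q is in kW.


Hc = 16.804 MJ/kg = 16.804 * 1000 kJ/kg = 16804 kJ/kg
Q = 0.732 kg/s * 16804 kJ/kg * 0.886 = 10898 kW

10898 kW


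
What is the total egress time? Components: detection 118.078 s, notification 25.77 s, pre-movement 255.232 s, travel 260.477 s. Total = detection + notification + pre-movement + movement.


Total = 118.078 + 25.77 + 255.232 + 260.477 = 659.557 s

659.557 s


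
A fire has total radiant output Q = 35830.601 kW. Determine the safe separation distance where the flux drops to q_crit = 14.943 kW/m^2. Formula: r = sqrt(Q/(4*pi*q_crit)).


4*pi*q_crit = 187.78
Q/(4*pi*q_crit) = 190.81
r = sqrt(190.81) = 13.813 m

13.813 m


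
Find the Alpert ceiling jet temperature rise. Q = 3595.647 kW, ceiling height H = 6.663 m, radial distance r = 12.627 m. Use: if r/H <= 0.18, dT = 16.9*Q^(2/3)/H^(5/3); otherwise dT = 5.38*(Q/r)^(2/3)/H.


r/H = 12.627 / 6.663 = 1.8951
r/H > 0.18, so dT = 5.38*(Q/r)^(2/3)/H
Q/r = 284.76
(Q/r)^(2/3) = 43.283
dT = 5.38 * 43.283 / 6.663 = 34.949 K

34.949 K


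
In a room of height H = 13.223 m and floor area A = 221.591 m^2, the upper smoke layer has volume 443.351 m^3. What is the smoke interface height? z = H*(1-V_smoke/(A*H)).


V/(A*H) = 0.15131
1 - 0.15131 = 0.84869
z = 13.223 * 0.84869 = 11.222 m

11.222 m


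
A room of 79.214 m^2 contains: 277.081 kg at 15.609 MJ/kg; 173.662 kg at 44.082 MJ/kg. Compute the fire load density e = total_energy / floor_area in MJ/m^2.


Total energy = 277.081*15.609 + 173.662*44.082
= 4324.957 + 7655.368
= 11980.33 MJ
e = 11980.33 / 79.214 = 151.24 MJ/m^2

151.24 MJ/m^2


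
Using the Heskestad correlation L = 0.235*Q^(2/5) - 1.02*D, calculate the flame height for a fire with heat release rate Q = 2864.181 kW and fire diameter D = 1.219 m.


Q^(2/5) = 24.143
0.235 * Q^(2/5) = 5.6737
1.02 * D = 1.2434
L = 4.4303 m

4.4303 m


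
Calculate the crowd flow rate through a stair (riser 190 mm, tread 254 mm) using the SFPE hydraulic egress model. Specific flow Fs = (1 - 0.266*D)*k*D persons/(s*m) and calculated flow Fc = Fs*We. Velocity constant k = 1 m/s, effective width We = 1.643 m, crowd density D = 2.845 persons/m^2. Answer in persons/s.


1 - 0.266*D = 1 - 0.266*2.845 = 0.24323
Fs = 0.24323 * 1 * 2.845 = 0.69199 persons/(s*m)
Fc = 0.69199 * 1.643 = 1.1369 persons/s

1.1369 persons/s


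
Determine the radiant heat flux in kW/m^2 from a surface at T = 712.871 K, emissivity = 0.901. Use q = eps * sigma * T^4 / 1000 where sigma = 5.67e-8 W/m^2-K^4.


T^4 = 2.5825e+11
q = 0.901 * 5.67e-8 * 2.5825e+11 / 1000 = 13.193 kW/m^2

13.193 kW/m^2


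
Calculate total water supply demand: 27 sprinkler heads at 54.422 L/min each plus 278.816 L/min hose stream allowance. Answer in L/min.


Sprinkler demand = 27 * 54.422 = 1469.394 L/min
Total = 1469.394 + 278.816 = 1748.21 L/min

1748.21 L/min


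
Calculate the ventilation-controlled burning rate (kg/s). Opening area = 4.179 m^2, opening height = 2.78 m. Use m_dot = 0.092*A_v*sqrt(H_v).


sqrt(H_v) = 1.6673
m_dot = 0.092 * 4.179 * 1.6673 = 0.64104 kg/s

0.64104 kg/s


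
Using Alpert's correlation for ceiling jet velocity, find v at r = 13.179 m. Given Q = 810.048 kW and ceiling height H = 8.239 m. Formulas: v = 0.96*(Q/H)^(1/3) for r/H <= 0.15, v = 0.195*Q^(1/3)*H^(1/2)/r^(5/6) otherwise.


r/H = 13.179 / 8.239 = 1.5996
r/H > 0.15, so v = 0.195*Q^(1/3)*H^(1/2)/r^(5/6)
Q^(1/3) = 9.3219
H^(1/2) = 2.8704
r^(5/6) = 8.5750
v = 0.195 * 9.3219 * 2.8704 / 8.5750 = 0.60847 m/s

0.60847 m/s


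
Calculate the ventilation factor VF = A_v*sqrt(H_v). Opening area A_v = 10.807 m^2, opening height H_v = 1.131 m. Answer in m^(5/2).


sqrt(H_v) = 1.0635
VF = 10.807 * 1.0635 = 11.493 m^(5/2)

11.493 m^(5/2)


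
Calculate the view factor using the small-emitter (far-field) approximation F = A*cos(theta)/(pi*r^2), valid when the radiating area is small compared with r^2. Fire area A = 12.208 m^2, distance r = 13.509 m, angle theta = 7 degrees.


cos(7 deg) = 0.99255
pi*r^2 = 573.32
F = 12.208 * 0.99255 / 573.32 = 0.021135

0.021135


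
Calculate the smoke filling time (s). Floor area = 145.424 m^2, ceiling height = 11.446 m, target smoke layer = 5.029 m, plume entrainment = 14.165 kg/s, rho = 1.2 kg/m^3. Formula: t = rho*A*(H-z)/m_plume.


H - z = 6.417 m
t = 1.2 * 145.424 * 6.417 / 14.165 = 79.056 s

79.056 s


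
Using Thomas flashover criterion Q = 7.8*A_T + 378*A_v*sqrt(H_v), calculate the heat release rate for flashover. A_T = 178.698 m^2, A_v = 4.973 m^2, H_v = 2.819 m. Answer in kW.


7.8*A_T = 1393.8
sqrt(H_v) = 1.6790
378*A_v*sqrt(H_v) = 3156.2
Q = 1393.8 + 3156.2 = 4550.0 kW

4550.0 kW


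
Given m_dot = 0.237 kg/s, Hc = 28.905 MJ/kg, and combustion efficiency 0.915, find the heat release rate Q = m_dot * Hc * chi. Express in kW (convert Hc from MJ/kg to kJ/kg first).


Hc = 28.905 MJ/kg = 28.905 * 1000 kJ/kg = 28905 kJ/kg
Q = 0.237 kg/s * 28905 kJ/kg * 0.915 = 6268.2 kW

6268.2 kW


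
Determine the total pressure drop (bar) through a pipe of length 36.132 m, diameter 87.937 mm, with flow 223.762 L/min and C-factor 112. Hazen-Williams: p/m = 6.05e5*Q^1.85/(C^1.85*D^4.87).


Q^1.85 = 22238
C^1.85 = 6180.9
D^4.87 = 2.9384e+09
p/m = 0.00074078 bar/m
p_total = 0.00074078 * 36.132 = 0.026766 bar

0.026766 bar


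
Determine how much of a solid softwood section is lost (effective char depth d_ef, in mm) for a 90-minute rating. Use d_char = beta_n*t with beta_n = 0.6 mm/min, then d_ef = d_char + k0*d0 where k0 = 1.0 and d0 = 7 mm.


d_char = 0.6 * 90 = 54 mm
d_ef = 54 + 1.0*7 = 61 mm

61 mm


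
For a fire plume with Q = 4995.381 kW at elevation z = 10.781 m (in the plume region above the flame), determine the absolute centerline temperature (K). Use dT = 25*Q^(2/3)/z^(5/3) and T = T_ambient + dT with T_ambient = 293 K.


Q^(2/3) = 292.22
z^(5/3) = 52.614
dT = 25 * 292.22 / 52.614 = 138.85 K
T = 293 + 138.85 = 431.85 K

431.85 K


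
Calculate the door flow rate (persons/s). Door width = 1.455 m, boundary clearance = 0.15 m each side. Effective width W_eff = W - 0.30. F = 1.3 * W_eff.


W_eff = 1.455 - 0.30 = 1.155 m
F = 1.3 * 1.155 = 1.5015 persons/s

1.5015 persons/s


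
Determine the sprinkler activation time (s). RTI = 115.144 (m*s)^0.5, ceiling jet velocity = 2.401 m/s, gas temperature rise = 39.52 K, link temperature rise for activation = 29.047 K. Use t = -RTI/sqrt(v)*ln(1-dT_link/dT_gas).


dT_link/dT_gas = 0.73499
ln(1 - 0.73499) = -1.3280
t = -115.144 / sqrt(2.401) * -1.3280 = 98.684 s

98.684 s


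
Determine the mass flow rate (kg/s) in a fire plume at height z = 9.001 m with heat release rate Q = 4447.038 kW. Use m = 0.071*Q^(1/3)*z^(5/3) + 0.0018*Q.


Q^(1/3) = 16.445
z^(5/3) = 38.948
First term = 0.071 * 16.445 * 38.948 = 45.474
Second term = 0.0018 * 4447.038 = 8.0047
m = 53.479 kg/s

53.479 kg/s


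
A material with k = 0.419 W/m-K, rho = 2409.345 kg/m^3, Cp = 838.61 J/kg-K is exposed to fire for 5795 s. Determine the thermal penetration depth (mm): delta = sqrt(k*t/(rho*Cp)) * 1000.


alpha = 0.419 / (2409.345 * 838.61) = 2.0737e-07 m^2/s
alpha * t = 0.0012017
delta = sqrt(0.0012017) * 1000 = 34.666 mm

34.666 mm


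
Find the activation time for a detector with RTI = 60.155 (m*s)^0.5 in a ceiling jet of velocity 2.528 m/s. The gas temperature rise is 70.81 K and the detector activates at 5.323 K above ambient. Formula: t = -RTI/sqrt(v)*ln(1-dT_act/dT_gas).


dT_act/dT_gas = 0.075173
ln(1 - 0.075173) = -0.078149
t = -60.155 / sqrt(2.528) * -0.078149 = 2.9567 s

2.9567 s


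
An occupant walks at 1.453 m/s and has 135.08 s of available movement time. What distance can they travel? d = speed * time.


d = 1.453 * 135.08 = 196.27 m

196.27 m


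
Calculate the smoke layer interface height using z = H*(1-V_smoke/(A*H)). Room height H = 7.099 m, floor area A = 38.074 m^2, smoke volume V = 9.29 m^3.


V/(A*H) = 0.034371
1 - 0.034371 = 0.96563
z = 7.099 * 0.96563 = 6.8550 m

6.8550 m


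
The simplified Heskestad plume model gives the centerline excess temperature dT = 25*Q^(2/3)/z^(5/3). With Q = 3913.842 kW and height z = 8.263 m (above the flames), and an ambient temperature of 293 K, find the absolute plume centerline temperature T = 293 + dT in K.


Q^(2/3) = 248.35
z^(5/3) = 33.772
dT = 25 * 248.35 / 33.772 = 183.84 K
T = 293 + 183.84 = 476.84 K

476.84 K


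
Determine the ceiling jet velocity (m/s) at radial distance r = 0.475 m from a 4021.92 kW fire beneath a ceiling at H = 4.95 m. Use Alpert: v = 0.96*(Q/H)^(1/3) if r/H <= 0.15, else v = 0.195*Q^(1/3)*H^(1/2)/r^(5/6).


r/H = 0.475 / 4.95 = 0.095960
r/H <= 0.15, so v = 0.96*(Q/H)^(1/3)
Q/H = 812.51
(Q/H)^(1/3) = 9.3313
v = 0.96 * 9.3313 = 8.9581 m/s

8.9581 m/s


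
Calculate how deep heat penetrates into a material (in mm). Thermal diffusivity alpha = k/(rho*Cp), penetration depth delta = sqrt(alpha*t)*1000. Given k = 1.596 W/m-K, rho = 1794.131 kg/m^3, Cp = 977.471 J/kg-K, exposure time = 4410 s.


alpha = 1.596 / (1794.131 * 977.471) = 9.1007e-07 m^2/s
alpha * t = 0.0040134
delta = sqrt(0.0040134) * 1000 = 63.351 mm

63.351 mm


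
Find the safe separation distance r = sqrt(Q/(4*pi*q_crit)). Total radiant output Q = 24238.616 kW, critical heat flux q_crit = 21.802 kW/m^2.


4*pi*q_crit = 273.97
Q/(4*pi*q_crit) = 88.471
r = sqrt(88.471) = 9.4059 m

9.4059 m


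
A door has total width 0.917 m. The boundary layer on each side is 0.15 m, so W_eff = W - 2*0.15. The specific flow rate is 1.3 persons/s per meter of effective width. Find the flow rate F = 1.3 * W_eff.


W_eff = 0.917 - 0.30 = 0.617 m
F = 1.3 * 0.617 = 0.80210 persons/s

0.80210 persons/s


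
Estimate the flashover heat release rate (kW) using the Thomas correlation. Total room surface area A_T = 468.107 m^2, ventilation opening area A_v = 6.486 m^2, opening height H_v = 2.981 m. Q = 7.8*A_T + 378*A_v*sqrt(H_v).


7.8*A_T = 3651.2
sqrt(H_v) = 1.7266
378*A_v*sqrt(H_v) = 4233.0
Q = 3651.2 + 4233.0 = 7884.2 kW

7884.2 kW


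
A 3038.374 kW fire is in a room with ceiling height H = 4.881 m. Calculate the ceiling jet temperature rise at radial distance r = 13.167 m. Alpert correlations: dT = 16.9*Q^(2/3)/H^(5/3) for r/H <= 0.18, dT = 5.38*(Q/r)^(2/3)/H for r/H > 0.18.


r/H = 13.167 / 4.881 = 2.6976
r/H > 0.18, so dT = 5.38*(Q/r)^(2/3)/H
Q/r = 230.76
(Q/r)^(2/3) = 37.622
dT = 5.38 * 37.622 / 4.881 = 41.468 K

41.468 K


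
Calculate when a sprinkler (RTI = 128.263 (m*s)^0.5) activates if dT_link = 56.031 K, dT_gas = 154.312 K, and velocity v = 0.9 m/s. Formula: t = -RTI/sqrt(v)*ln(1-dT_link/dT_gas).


dT_link/dT_gas = 0.36310
ln(1 - 0.36310) = -0.45115
t = -128.263 / sqrt(0.9) * -0.45115 = 60.995 s

60.995 s


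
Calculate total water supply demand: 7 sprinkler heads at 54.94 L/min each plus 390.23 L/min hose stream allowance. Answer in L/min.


Sprinkler demand = 7 * 54.94 = 384.58 L/min
Total = 384.58 + 390.23 = 774.81 L/min

774.81 L/min


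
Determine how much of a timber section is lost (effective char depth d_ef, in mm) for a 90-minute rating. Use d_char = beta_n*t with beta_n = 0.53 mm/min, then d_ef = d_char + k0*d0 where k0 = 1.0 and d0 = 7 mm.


d_char = 0.53 * 90 = 47.7 mm
d_ef = 47.7 + 1.0*7 = 54.7 mm

54.7 mm


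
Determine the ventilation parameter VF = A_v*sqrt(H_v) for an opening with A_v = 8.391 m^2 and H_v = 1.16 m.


sqrt(H_v) = 1.0770
VF = 8.391 * 1.0770 = 9.0374 m^(5/2)

9.0374 m^(5/2)


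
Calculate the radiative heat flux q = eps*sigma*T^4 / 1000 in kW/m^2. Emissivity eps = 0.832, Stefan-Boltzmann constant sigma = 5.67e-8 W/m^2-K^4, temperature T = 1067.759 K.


T^4 = 1.2998e+12
q = 0.832 * 5.67e-8 * 1.2998e+12 / 1000 = 61.320 kW/m^2

61.320 kW/m^2


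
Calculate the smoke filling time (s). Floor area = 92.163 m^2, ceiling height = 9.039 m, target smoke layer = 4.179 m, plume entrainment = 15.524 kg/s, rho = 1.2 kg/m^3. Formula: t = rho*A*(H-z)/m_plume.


H - z = 4.86 m
t = 1.2 * 92.163 * 4.86 / 15.524 = 34.623 s

34.623 s


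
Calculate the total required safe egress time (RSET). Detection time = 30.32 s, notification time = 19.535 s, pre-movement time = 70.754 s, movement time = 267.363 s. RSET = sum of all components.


Total = 30.32 + 19.535 + 70.754 + 267.363 = 387.972 s

387.972 s


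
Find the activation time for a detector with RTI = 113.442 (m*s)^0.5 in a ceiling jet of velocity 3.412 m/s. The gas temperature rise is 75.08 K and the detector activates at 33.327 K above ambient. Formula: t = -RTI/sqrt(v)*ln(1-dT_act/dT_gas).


dT_act/dT_gas = 0.44389
ln(1 - 0.44389) = -0.58678
t = -113.442 / sqrt(3.412) * -0.58678 = 36.037 s

36.037 s


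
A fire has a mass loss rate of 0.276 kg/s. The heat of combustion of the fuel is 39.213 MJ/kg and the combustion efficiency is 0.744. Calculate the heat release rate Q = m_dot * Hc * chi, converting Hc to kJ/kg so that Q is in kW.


Hc = 39.213 MJ/kg = 39.213 * 1000 kJ/kg = 39213 kJ/kg
Q = 0.276 kg/s * 39213 kJ/kg * 0.744 = 8052.2 kW

8052.2 kW


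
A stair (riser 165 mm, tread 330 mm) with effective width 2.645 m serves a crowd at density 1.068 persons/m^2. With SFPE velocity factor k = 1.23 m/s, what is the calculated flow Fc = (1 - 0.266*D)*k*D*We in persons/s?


1 - 0.266*D = 1 - 0.266*1.068 = 0.71591
Fs = 0.71591 * 1.23 * 1.068 = 0.94045 persons/(s*m)
Fc = 0.94045 * 2.645 = 2.4875 persons/s

2.4875 persons/s


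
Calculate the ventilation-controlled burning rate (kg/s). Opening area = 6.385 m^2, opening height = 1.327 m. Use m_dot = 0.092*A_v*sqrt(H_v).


sqrt(H_v) = 1.1520
m_dot = 0.092 * 6.385 * 1.1520 = 0.67668 kg/s

0.67668 kg/s


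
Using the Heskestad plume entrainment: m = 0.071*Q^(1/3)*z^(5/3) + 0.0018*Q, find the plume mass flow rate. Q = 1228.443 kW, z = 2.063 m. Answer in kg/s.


Q^(1/3) = 10.710
z^(5/3) = 3.3432
First term = 0.071 * 10.710 * 3.3432 = 2.5422
Second term = 0.0018 * 1228.443 = 2.2112
m = 4.7534 kg/s

4.7534 kg/s


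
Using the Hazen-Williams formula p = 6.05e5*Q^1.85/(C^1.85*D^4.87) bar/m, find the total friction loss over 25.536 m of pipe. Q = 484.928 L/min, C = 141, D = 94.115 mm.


Q^1.85 = 93004
C^1.85 = 9463.6
D^4.87 = 4.0900e+09
p/m = 0.0014537 bar/m
p_total = 0.0014537 * 25.536 = 0.037123 bar

0.037123 bar


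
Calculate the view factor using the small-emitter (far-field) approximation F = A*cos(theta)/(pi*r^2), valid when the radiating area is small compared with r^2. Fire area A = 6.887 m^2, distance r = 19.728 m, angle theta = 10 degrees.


cos(10 deg) = 0.98481
pi*r^2 = 1222.7
F = 6.887 * 0.98481 / 1222.7 = 0.0055471

0.0055471


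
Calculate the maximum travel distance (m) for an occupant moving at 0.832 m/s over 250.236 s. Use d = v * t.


d = 0.832 * 250.236 = 208.20 m

208.20 m


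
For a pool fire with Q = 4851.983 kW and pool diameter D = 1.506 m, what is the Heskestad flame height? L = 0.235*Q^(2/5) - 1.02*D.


Q^(2/5) = 29.810
0.235 * Q^(2/5) = 7.0054
1.02 * D = 1.5361
L = 5.4693 m

5.4693 m


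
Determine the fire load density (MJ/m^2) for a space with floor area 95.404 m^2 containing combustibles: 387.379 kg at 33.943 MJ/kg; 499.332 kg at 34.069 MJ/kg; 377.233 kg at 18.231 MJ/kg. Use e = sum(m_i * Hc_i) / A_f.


Total energy = 387.379*33.943 + 499.332*34.069 + 377.233*18.231
= 13148.81 + 17011.74 + 6877.335
= 37037.88 MJ
e = 37037.88 / 95.404 = 388.22 MJ/m^2

388.22 MJ/m^2


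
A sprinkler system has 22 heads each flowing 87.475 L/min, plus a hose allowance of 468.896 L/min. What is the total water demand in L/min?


Sprinkler demand = 22 * 87.475 = 1924.45 L/min
Total = 1924.45 + 468.896 = 2393.346 L/min

2393.346 L/min


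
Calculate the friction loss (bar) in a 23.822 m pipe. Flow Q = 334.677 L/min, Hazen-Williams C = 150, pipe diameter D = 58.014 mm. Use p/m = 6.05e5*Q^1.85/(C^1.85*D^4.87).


Q^1.85 = 46834
C^1.85 = 10611
D^4.87 = 3.8762e+08
p/m = 0.0068887 bar/m
p_total = 0.0068887 * 23.822 = 0.16410 bar

0.16410 bar


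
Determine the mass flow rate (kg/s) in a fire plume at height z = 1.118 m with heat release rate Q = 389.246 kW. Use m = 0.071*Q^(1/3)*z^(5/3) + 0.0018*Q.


Q^(1/3) = 7.3014
z^(5/3) = 1.2043
First term = 0.071 * 7.3014 * 1.2043 = 0.62431
Second term = 0.0018 * 389.246 = 0.70064
m = 1.3250 kg/s

1.3250 kg/s


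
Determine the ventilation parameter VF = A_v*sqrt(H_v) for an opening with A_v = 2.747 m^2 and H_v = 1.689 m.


sqrt(H_v) = 1.2996
VF = 2.747 * 1.2996 = 3.5700 m^(5/2)

3.5700 m^(5/2)


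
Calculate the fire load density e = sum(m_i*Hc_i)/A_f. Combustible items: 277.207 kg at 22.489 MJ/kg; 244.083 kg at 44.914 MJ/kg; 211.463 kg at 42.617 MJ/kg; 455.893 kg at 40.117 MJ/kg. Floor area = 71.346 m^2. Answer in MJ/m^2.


Total energy = 277.207*22.489 + 244.083*44.914 + 211.463*42.617 + 455.893*40.117
= 6234.108 + 10962.74 + 9011.919 + 18289.06
= 44497.83 MJ
e = 44497.83 / 71.346 = 623.69 MJ/m^2

623.69 MJ/m^2


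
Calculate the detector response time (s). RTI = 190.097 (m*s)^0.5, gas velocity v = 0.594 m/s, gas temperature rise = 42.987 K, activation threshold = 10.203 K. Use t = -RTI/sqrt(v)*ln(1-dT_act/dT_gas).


dT_act/dT_gas = 0.23735
ln(1 - 0.23735) = -0.27096
t = -190.097 / sqrt(0.594) * -0.27096 = 66.832 s

66.832 s


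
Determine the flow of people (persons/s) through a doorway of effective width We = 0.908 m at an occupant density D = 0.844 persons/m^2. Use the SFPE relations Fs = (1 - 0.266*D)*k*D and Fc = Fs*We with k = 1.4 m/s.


1 - 0.266*D = 1 - 0.266*0.844 = 0.77550
Fs = 0.77550 * 1.4 * 0.844 = 0.91633 persons/(s*m)
Fc = 0.91633 * 0.908 = 0.83202 persons/s

0.83202 persons/s


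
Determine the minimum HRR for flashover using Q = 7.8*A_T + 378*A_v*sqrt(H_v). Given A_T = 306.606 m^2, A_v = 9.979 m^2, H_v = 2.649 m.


7.8*A_T = 2391.5
sqrt(H_v) = 1.6276
378*A_v*sqrt(H_v) = 6139.3
Q = 2391.5 + 6139.3 = 8530.8 kW

8530.8 kW


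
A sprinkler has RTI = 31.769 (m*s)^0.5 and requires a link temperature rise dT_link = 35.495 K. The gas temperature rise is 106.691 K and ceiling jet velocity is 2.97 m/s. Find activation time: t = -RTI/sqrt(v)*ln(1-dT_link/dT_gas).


dT_link/dT_gas = 0.33269
ln(1 - 0.33269) = -0.40450
t = -31.769 / sqrt(2.97) * -0.40450 = 7.4567 s

7.4567 s


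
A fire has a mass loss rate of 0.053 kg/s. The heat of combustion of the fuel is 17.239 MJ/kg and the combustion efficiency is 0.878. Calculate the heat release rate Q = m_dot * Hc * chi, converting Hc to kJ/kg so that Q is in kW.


Hc = 17.239 MJ/kg = 17.239 * 1000 kJ/kg = 17239 kJ/kg
Q = 0.053 kg/s * 17239 kJ/kg * 0.878 = 802.20 kW

802.20 kW


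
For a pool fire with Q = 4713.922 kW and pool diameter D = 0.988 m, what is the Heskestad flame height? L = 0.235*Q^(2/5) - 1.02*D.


Q^(2/5) = 29.468
0.235 * Q^(2/5) = 6.9250
1.02 * D = 1.0078
L = 5.9173 m

5.9173 m


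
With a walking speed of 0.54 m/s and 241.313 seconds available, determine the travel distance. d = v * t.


d = 0.54 * 241.313 = 130.31 m

130.31 m


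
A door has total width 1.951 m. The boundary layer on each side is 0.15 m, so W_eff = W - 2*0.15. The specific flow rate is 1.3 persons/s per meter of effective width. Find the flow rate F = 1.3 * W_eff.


W_eff = 1.951 - 0.30 = 1.651 m
F = 1.3 * 1.651 = 2.1463 persons/s

2.1463 persons/s


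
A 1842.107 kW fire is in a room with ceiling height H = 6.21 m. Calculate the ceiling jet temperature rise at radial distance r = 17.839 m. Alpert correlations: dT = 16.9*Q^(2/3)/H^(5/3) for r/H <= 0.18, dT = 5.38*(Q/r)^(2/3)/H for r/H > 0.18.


r/H = 17.839 / 6.21 = 2.8726
r/H > 0.18, so dT = 5.38*(Q/r)^(2/3)/H
Q/r = 103.26
(Q/r)^(2/3) = 22.010
dT = 5.38 * 22.010 / 6.21 = 19.069 K

19.069 K


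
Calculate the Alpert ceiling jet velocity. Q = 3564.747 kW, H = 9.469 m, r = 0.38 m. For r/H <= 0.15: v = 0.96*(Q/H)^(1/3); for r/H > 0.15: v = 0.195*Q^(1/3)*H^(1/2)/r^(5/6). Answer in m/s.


r/H = 0.38 / 9.469 = 0.040131
r/H <= 0.15, so v = 0.96*(Q/H)^(1/3)
Q/H = 376.46
(Q/H)^(1/3) = 7.2206
v = 0.96 * 7.2206 = 6.9318 m/s

6.9318 m/s


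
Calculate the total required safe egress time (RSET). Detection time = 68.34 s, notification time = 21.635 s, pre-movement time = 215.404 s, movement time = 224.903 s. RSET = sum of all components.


Total = 68.34 + 21.635 + 215.404 + 224.903 = 530.282 s

530.282 s


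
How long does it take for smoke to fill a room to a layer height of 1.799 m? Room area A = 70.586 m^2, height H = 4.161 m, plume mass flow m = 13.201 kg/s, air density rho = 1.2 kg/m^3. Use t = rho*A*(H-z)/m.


H - z = 2.362 m
t = 1.2 * 70.586 * 2.362 / 13.201 = 15.156 s

15.156 s


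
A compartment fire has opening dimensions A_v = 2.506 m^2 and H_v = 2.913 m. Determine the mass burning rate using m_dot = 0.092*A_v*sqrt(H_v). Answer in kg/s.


sqrt(H_v) = 1.7068
m_dot = 0.092 * 2.506 * 1.7068 = 0.39349 kg/s

0.39349 kg/s


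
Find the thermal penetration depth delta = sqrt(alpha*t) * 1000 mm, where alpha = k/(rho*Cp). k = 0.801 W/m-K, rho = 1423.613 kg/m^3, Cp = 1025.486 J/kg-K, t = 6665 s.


alpha = 0.801 / (1423.613 * 1025.486) = 5.4867e-07 m^2/s
alpha * t = 0.0036569
delta = sqrt(0.0036569) * 1000 = 60.472 mm

60.472 mm


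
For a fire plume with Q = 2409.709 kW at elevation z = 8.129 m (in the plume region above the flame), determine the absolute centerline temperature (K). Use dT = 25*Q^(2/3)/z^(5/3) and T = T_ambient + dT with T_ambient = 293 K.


Q^(2/3) = 179.74
z^(5/3) = 32.865
dT = 25 * 179.74 / 32.865 = 136.73 K
T = 293 + 136.73 = 429.73 K

429.73 K


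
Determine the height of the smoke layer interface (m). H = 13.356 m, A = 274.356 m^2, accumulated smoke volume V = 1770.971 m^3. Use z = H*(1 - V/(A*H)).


V/(A*H) = 0.48330
1 - 0.48330 = 0.51670
z = 13.356 * 0.51670 = 6.9010 m

6.9010 m


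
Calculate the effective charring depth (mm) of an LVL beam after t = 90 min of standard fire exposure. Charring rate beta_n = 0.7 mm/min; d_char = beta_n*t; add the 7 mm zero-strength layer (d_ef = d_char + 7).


d_char = 0.7 * 90 = 63 mm
d_ef = 63 + 1.0*7 = 70 mm

70 mm


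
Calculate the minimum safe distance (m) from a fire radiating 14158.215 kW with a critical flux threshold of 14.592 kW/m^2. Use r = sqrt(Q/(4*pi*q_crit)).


4*pi*q_crit = 183.37
Q/(4*pi*q_crit) = 77.212
r = sqrt(77.212) = 8.7870 m

8.7870 m


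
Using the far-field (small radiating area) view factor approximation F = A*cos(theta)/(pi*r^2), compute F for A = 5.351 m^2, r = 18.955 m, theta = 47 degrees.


cos(47 deg) = 0.68200
pi*r^2 = 1128.7
F = 5.351 * 0.68200 / 1128.7 = 0.0032331

0.0032331


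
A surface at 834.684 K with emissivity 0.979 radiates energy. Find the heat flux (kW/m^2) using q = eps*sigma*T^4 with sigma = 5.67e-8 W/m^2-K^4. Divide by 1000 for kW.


T^4 = 4.8539e+11
q = 0.979 * 5.67e-8 * 4.8539e+11 / 1000 = 26.944 kW/m^2

26.944 kW/m^2


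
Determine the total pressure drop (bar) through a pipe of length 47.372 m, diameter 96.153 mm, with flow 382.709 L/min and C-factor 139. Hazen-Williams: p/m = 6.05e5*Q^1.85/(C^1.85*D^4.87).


Q^1.85 = 60022
C^1.85 = 9216.7
D^4.87 = 4.5397e+09
p/m = 0.00086787 bar/m
p_total = 0.00086787 * 47.372 = 0.041113 bar

0.041113 bar


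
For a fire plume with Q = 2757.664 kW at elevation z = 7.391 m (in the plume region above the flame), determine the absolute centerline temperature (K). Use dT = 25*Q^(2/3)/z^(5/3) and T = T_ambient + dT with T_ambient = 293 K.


Q^(2/3) = 196.65
z^(5/3) = 28.044
dT = 25 * 196.65 / 28.044 = 175.31 K
T = 293 + 175.31 = 468.31 K

468.31 K


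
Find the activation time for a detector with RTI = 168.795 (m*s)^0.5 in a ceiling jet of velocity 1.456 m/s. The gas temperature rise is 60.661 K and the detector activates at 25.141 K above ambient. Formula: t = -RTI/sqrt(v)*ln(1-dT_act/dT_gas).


dT_act/dT_gas = 0.41445
ln(1 - 0.41445) = -0.53521
t = -168.795 / sqrt(1.456) * -0.53521 = 74.868 s

74.868 s


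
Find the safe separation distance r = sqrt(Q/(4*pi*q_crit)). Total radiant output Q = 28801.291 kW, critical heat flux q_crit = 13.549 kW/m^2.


4*pi*q_crit = 170.26
Q/(4*pi*q_crit) = 169.16
r = sqrt(169.16) = 13.006 m

13.006 m


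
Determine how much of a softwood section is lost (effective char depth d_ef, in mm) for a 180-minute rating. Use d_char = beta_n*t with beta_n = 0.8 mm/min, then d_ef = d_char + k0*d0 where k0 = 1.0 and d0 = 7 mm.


d_char = 0.8 * 180 = 144 mm
d_ef = 144 + 1.0*7 = 151 mm

151 mm


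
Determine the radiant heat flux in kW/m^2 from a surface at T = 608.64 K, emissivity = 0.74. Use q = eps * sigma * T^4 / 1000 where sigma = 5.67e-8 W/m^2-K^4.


T^4 = 1.3723e+11
q = 0.74 * 5.67e-8 * 1.3723e+11 / 1000 = 5.7578 kW/m^2

5.7578 kW/m^2


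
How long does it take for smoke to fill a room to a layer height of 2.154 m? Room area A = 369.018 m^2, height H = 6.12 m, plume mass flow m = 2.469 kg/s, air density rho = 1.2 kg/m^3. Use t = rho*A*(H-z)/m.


H - z = 3.966 m
t = 1.2 * 369.018 * 3.966 / 2.469 = 711.31 s

711.31 s


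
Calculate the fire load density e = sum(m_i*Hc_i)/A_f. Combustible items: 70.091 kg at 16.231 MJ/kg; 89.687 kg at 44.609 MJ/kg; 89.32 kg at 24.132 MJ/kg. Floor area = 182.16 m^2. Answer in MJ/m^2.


Total energy = 70.091*16.231 + 89.687*44.609 + 89.32*24.132
= 1137.647 + 4000.847 + 2155.470
= 7293.965 MJ
e = 7293.965 / 182.16 = 40.042 MJ/m^2

40.042 MJ/m^2


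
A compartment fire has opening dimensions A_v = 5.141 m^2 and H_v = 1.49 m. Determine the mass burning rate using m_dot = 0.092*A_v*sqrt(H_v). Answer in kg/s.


sqrt(H_v) = 1.2207
m_dot = 0.092 * 5.141 * 1.2207 = 0.57734 kg/s

0.57734 kg/s


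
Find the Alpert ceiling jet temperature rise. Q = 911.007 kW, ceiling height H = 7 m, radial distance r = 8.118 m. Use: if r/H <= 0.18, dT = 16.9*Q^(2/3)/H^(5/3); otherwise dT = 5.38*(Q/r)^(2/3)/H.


r/H = 8.118 / 7 = 1.1597
r/H > 0.18, so dT = 5.38*(Q/r)^(2/3)/H
Q/r = 112.22
(Q/r)^(2/3) = 23.266
dT = 5.38 * 23.266 / 7 = 17.881 K

17.881 K


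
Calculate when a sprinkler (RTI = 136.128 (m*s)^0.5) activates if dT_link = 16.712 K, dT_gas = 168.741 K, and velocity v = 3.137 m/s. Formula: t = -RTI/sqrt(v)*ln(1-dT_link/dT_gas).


dT_link/dT_gas = 0.099039
ln(1 - 0.099039) = -0.10429
t = -136.128 / sqrt(3.137) * -0.10429 = 8.0158 s

8.0158 s


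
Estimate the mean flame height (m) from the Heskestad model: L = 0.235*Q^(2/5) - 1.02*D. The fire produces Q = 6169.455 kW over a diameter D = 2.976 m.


Q^(2/5) = 32.817
0.235 * Q^(2/5) = 7.7120
1.02 * D = 3.0355
L = 4.6765 m

4.6765 m


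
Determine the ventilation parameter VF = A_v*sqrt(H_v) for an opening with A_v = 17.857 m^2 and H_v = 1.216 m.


sqrt(H_v) = 1.1027
VF = 17.857 * 1.1027 = 19.691 m^(5/2)

19.691 m^(5/2)


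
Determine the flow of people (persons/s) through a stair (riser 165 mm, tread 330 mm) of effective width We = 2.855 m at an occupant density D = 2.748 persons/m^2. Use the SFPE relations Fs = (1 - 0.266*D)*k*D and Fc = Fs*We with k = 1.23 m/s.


1 - 0.266*D = 1 - 0.266*2.748 = 0.26903
Fs = 0.26903 * 1.23 * 2.748 = 0.90934 persons/(s*m)
Fc = 0.90934 * 2.855 = 2.5962 persons/s

2.5962 persons/s


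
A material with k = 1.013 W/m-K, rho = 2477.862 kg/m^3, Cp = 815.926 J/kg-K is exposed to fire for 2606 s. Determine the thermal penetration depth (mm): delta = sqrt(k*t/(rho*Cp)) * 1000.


alpha = 1.013 / (2477.862 * 815.926) = 5.0105e-07 m^2/s
alpha * t = 0.0013057
delta = sqrt(0.0013057) * 1000 = 36.135 mm

36.135 mm


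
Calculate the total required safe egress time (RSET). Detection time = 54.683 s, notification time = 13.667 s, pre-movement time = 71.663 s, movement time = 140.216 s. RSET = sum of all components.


Total = 54.683 + 13.667 + 71.663 + 140.216 = 280.229 s

280.229 s


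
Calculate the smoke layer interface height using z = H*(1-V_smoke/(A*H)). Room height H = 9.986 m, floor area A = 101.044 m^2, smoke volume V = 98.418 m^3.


V/(A*H) = 0.097538
1 - 0.097538 = 0.90246
z = 9.986 * 0.90246 = 9.0120 m

9.0120 m
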